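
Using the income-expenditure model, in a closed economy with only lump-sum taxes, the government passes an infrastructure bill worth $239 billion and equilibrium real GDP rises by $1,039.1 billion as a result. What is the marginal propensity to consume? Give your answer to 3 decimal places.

Implied spending multiplier k = ΔY/ΔG = 1,039.1/239 ≈ 4.3477.
Since k = 1/(1 − MPC), MPC = 1 − 1/k = 1 − ΔG/ΔY = 1 − 239/1,039.1 ≈ 0.770.

0.770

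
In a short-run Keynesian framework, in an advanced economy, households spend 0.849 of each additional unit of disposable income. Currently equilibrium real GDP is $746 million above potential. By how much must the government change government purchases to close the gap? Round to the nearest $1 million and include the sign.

−$113 million

Spending multiplier = 1/(1 − MPC) = 1/(1 − 0.849) = 1/0.151 ≈ 6.623.
Need ΔY = −$746 million, so ΔG = ΔY/k = (−$746 million) × 0.151 ≈ −$113 million.
The government should cut government purchases by $113 million.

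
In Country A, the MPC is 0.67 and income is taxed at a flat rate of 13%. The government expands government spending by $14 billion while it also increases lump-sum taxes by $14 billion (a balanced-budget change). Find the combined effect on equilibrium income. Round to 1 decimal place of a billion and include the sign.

Expenditure multiplier = 1/(1 − c(1−t)) = 1/(1 − 0.67×0.87) = 1/0.4171 ≈ 2.398.
ΔG contributes k·ΔG = (+$14 billion) / 0.4171 ≈ +$33.6 billion.
ΔT of +$14 billion changes first-round spending by −c·ΔT = −$9.38 billion, contributing k·(−c·ΔT) = (−$9.38 billion) / 0.4171 ≈ −$22.5 billion.
Net ΔY = k(ΔG − c·ΔT) = (+$4.62 billion) / 0.4171 ≈ +$11.1 billion.

+$11.1 billion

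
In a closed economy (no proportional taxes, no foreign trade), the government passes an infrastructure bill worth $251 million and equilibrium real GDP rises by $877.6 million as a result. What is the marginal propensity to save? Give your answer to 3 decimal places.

0.286

Implied spending multiplier k = ΔY/ΔG = 877.6/251 ≈ 3.4964.
Since k = 1/(1 − MPC), MPC = 1 − 1/k = 1 − ΔG/ΔY = 1 − 251/877.6 ≈ 0.714.
MPS = 1 − MPC = 0.286.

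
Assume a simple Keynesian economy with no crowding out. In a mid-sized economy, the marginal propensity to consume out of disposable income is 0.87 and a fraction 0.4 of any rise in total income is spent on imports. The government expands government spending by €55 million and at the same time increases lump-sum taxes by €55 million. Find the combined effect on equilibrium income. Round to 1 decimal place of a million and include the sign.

+€13.5 million

Expenditure multiplier = 1/(1 − c + m) = 1/(1 − 0.87 + 0.4) = 1/0.53 ≈ 1.887.
ΔG contributes k·ΔG = (+€55 million) / 0.53 ≈ +€103.8 million.
ΔT of +€55 million changes first-round spending by −c·ΔT = −€47.85 million, contributing k·(−c·ΔT) = (−€47.85 million) / 0.53 ≈ −€90.3 million.
Net ΔY = k(ΔG − c·ΔT) = (+€7.15 million) / 0.53 ≈ +€13.5 million.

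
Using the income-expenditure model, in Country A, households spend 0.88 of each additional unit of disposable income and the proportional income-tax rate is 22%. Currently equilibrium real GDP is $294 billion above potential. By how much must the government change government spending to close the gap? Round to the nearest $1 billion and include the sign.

Spending multiplier = 1/(1 − c(1−t)) = 1/(1 − 0.88×0.78) = 1/0.3136 ≈ 3.189.
Need ΔY = −$294 billion, so ΔG = ΔY/k = (−$294 billion) × 0.3136 ≈ −$92 billion.
The government should cut government spending by $92 billion.

−$92 billion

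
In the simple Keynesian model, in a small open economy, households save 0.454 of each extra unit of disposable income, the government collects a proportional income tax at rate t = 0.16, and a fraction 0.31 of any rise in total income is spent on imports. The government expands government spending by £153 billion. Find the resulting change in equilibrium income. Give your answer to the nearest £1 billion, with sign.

MPC = 1 − MPS = 1 − 0.454 = 0.546.
Government-spending multiplier = 1/(1 − c(1−t) + m) = 1/(1 − 0.546×0.84 + 0.31) = 1/0.85136 ≈ 1.175.
ΔY = k × ΔG = (+£153 billion) / 0.85136 ≈ +£180 billion.

+£180 billion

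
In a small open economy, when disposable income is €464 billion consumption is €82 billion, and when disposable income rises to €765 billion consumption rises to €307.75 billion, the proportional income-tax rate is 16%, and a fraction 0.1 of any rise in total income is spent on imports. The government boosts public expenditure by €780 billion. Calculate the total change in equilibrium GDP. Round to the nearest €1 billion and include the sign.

MPC = ΔC/ΔYd = (307.75 − 82)/(765 − 464) = 225.75/301 = 0.75.
Government-spending multiplier = 1/(1 − c(1−t) + m) = 1/(1 − 0.75×0.84 + 0.1) = 1/0.47 ≈ 2.128.
ΔY = k × ΔG = (+€780 billion) / 0.47 ≈ +€1,660 billion.

+€1,660 billion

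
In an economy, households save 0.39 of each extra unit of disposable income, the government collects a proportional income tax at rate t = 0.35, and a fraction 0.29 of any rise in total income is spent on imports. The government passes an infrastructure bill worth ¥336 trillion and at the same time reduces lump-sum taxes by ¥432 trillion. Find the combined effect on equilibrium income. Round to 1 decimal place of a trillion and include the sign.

+¥671.0 trillion

MPC = 1 − MPS = 1 − 0.39 = 0.61.
Expenditure multiplier = 1/(1 − c(1−t) + m) = 1/(1 − 0.61×0.65 + 0.29) = 1/0.8935 ≈ 1.119.
ΔG contributes k·ΔG = (+¥336 trillion) / 0.8935 ≈ +¥376 trillion.
ΔT of −¥432 trillion changes first-round spending by −c·ΔT = +¥263.52 trillion, contributing k·(−c·ΔT) = (+¥263.52 trillion) / 0.8935 ≈ +¥294.9 trillion.
Net ΔY = k(ΔG − c·ΔT) = (+¥599.52 trillion) / 0.8935 ≈ +¥671 trillion.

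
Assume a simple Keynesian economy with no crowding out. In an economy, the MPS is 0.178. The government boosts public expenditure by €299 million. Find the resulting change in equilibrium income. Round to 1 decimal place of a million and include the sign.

+€1,679.8 million

MPC = 1 − MPS = 1 − 0.178 = 0.822.
Spending multiplier = 1/(1 − MPC) = 1/(1 − 0.822) = 1/0.178 ≈ 5.618.
ΔY = k × ΔG = (+€299 million) / 0.178 ≈ +€1,679.8 million.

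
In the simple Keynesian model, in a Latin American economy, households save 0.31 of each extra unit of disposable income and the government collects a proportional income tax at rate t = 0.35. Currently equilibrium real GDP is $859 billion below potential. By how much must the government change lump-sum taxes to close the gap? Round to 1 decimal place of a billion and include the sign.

−$686.6 billion

MPC = 1 − MPS = 1 − 0.31 = 0.69.
Spending multiplier = 1/(1 − c(1−t)) = 1/(1 − 0.69×0.65) = 1/0.5515 ≈ 1.813.
Tax multiplier = −c·k = −0.69/0.5515 ≈ −1.251. Need ΔY = +$859 billion, so ΔT = ΔY/(−c·k) = −(+$859 billion) × 0.5515 / 0.69 ≈ −$686.6 billion.
The government should cut lump-sum taxes by $686.6 billion.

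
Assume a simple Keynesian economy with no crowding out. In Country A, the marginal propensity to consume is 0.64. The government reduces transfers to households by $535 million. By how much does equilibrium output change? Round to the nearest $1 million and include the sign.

−$951 million

The transfer change shifts disposable income by −$535 million, so first-round consumption changes by c·ΔTR = 0.64 × (−$535 million) = −$342.4 million.
Expenditure multiplier = 1/(1 − MPC) = 1/(1 − 0.64) = 1/0.36 ≈ 2.778.
The transfer multiplier is c × k ≈ 1.778, so ΔY = k × (c·ΔTR) = (−$342.4 million) / 0.36 ≈ −$951 million.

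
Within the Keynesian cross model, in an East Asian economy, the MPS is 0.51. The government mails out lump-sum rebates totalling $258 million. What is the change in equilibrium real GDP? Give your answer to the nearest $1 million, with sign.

+$248 million

MPC = 1 − MPS = 1 − 0.51 = 0.49.
A lump-sum tax change of −$258 million shifts disposable income by +$258 million; first-round consumption changes by −c × ΔT = −0.49 × (−$258 million) = +$126.42 million.
Expenditure multiplier = 1/(1 − MPC) = 1/(1 − 0.49) = 1/0.51 ≈ 1.961.
The tax multiplier is −c × k ≈ −0.961, so ΔY = k × (−c·ΔT) = (+$126.42 million) / 0.51 ≈ +$248 million.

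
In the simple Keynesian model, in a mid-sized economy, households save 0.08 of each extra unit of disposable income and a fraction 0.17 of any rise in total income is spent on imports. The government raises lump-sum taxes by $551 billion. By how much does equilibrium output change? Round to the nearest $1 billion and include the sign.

−$2,028 billion

MPC = 1 − MPS = 1 − 0.08 = 0.92.
A lump-sum tax change of +$551 billion shifts disposable income by −$551 billion; first-round consumption changes by −c × ΔT = −0.92 × (+$551 billion) = −$506.92 billion.
Expenditure multiplier = 1/(1 − c + m) = 1/(1 − 0.92 + 0.17) = 1/0.25 = 4.
The tax multiplier is −c × k = −3.68, so ΔY = k × (−c·ΔT) = (−$506.92 billion) / 0.25 ≈ −$2,028 billion.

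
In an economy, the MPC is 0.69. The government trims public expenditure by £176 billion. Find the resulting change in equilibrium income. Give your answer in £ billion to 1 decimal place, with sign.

−£567.7 billion

Government-spending multiplier = 1/(1 − MPC) = 1/(1 − 0.69) = 1/0.31 ≈ 3.226.
ΔY = k × ΔG = (−£176 billion) / 0.31 ≈ −£567.7 billion.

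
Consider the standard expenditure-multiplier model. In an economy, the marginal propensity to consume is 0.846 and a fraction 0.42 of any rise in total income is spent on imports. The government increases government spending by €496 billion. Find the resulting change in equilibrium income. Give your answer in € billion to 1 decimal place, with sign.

Spending multiplier = 1/(1 − c + m) = 1/(1 − 0.846 + 0.42) = 1/0.574 ≈ 1.742.
ΔY = k × ΔG = (+€496 billion) / 0.574 ≈ +€864.1 billion.

+€864.1 billion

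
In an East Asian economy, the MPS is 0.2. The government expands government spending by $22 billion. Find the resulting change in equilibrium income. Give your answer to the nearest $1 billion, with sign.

+$110 billion

MPC = 1 − MPS = 1 − 0.2 = 0.8.
Government-spending multiplier = 1/(1 − MPC) = 1/(1 − 0.8) = 1/0.2 = 5.
ΔY = k × ΔG = (+$22 billion) / 0.2 = +$110 billion.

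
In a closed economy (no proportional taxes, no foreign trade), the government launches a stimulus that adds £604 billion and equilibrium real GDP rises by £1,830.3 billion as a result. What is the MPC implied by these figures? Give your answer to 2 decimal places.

0.67

Implied spending multiplier k = ΔY/ΔG = 1,830.3/604 ≈ 3.0303.
Since k = 1/(1 − MPC), MPC = 1 − 1/k = 1 − ΔG/ΔY = 1 − 604/1,830.3 ≈ 0.67.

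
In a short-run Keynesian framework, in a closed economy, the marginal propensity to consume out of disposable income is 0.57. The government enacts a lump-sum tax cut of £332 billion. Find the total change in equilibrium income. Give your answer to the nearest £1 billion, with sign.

+£440 billion

A lump-sum tax change of −£332 billion shifts disposable income by +£332 billion; first-round consumption changes by −c × ΔT = −0.57 × (−£332 billion) = +£189.24 billion.
Expenditure multiplier = 1/(1 − MPC) = 1/(1 − 0.57) = 1/0.43 ≈ 2.326.
The tax multiplier is −c × k ≈ −1.326, so ΔY = k × (−c·ΔT) = (+£189.24 billion) / 0.43 ≈ +£440 billion.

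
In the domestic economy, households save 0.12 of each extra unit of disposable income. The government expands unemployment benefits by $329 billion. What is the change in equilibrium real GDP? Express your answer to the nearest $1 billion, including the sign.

MPC = 1 − MPS = 1 − 0.12 = 0.88.
The transfer change shifts disposable income by +$329 billion, so first-round consumption changes by c·ΔTR = 0.88 × (+$329 billion) = +$289.52 billion.
Expenditure multiplier = 1/(1 − MPC) = 1/(1 − 0.88) = 1/0.12 ≈ 8.333.
The transfer multiplier is c × k ≈ 7.333, so ΔY = k × (c·ΔTR) = (+$289.52 billion) / 0.12 ≈ +$2,413 billion.

+$2,413 billion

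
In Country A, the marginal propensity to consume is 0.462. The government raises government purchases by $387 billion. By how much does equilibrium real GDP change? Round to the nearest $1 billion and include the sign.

+$719 billion

Government-spending multiplier = 1/(1 − MPC) = 1/(1 − 0.462) = 1/0.538 ≈ 1.859.
ΔY = k × ΔG = (+$387 billion) / 0.538 ≈ +$719 billion.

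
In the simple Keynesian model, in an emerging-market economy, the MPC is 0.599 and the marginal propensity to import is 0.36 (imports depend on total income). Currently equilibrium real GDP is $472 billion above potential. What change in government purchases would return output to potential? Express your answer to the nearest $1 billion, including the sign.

−$359 billion

Spending multiplier = 1/(1 − c + m) = 1/(1 − 0.599 + 0.36) = 1/0.761 ≈ 1.314.
Need ΔY = −$472 billion, so ΔG = ΔY/k = (−$472 billion) × 0.761 ≈ −$359 billion.
The government should cut government purchases by $359 billion.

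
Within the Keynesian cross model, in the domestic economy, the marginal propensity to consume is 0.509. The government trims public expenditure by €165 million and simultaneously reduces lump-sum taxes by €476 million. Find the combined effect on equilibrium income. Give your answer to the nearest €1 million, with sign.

Expenditure multiplier = 1/(1 − MPC) = 1/(1 − 0.509) = 1/0.491 ≈ 2.037.
ΔG contributes k·ΔG = (−€165 million) / 0.491 ≈ −€336 million.
ΔT of −€476 million changes first-round spending by −c·ΔT = +€242.284 million, contributing k·(−c·ΔT) = (+€242.284 million) / 0.491 ≈ +€493.5 million.
Net ΔY = k(ΔG − c·ΔT) = (+€77.284 million) / 0.491 ≈ +€157 million.

+€157 million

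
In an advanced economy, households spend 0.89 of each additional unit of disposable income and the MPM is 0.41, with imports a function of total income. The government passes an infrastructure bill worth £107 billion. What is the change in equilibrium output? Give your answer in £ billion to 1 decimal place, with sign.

Government-spending multiplier = 1/(1 − c + m) = 1/(1 − 0.89 + 0.41) = 1/0.52 ≈ 1.923.
ΔY = k × ΔG = (+£107 billion) / 0.52 ≈ +£205.8 billion.

+£205.8 billion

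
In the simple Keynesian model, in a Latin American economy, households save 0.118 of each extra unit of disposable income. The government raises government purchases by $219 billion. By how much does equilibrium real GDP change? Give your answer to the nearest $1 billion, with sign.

+$1,856 billion

MPC = 1 − MPS = 1 − 0.118 = 0.882.
Spending multiplier = 1/(1 − MPC) = 1/(1 − 0.882) = 1/0.118 ≈ 8.475.
ΔY = k × ΔG = (+$219 billion) / 0.118 ≈ +$1,856 billion.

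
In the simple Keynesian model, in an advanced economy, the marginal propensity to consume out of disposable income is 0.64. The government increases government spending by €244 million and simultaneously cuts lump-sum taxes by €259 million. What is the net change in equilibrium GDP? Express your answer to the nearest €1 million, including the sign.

Expenditure multiplier = 1/(1 − MPC) = 1/(1 − 0.64) = 1/0.36 ≈ 2.778.
ΔG contributes k·ΔG = (+€244 million) / 0.36 ≈ +€677.8 million.
ΔT of −€259 million changes first-round spending by −c·ΔT = +€165.76 million, contributing k·(−c·ΔT) = (+€165.76 million) / 0.36 ≈ +€460.4 million.
Net ΔY = k(ΔG − c·ΔT) = (+€409.76 million) / 0.36 ≈ +€1,138 million.

+€1,138 million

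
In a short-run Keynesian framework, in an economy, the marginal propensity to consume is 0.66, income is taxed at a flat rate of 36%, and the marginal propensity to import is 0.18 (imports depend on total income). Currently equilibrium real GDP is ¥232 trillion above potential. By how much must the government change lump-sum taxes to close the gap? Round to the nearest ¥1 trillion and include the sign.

Spending multiplier = 1/(1 − c(1−t) + m) = 1/(1 − 0.66×0.64 + 0.18) = 1/0.7576 ≈ 1.32.
Tax multiplier = −c·k = −0.66/0.7576 ≈ −0.871. Need ΔY = −¥232 trillion, so ΔT = ΔY/(−c·k) = −(−¥232 trillion) × 0.7576 / 0.66 ≈ +¥266 trillion.
The government should raise lump-sum taxes by ¥266 trillion.

+¥266 trillion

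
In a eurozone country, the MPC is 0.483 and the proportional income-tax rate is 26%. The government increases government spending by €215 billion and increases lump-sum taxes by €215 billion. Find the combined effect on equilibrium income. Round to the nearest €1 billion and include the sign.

+€173 billion

Expenditure multiplier = 1/(1 − c(1−t)) = 1/(1 − 0.483×0.74) = 1/0.64258 ≈ 1.556.
ΔG contributes k·ΔG = (+€215 billion) / 0.64258 ≈ +€334.6 billion.
ΔT of +€215 billion changes first-round spending by −c·ΔT = −€103.845 billion, contributing k·(−c·ΔT) = (−€103.845 billion) / 0.64258 ≈ −€161.6 billion.
Net ΔY = k(ΔG − c·ΔT) = (+€111.155 billion) / 0.64258 ≈ +€173 billion.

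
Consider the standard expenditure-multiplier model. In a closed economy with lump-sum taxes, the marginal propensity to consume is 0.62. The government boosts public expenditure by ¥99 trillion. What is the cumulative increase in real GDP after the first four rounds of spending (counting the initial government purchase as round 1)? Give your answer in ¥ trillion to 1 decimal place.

Round 1 adds ΔG = ¥99 trillion; each later round is MPC = 0.62 times the previous.
After 4 rounds: 99 + 61.38 + 38.0556 + 23.594472 = ΔG·(1 − c^4)/(1 − c) = 99 × (1 − 0.14776336)/0.38 ≈ ¥222 trillion.

¥222.0 trillion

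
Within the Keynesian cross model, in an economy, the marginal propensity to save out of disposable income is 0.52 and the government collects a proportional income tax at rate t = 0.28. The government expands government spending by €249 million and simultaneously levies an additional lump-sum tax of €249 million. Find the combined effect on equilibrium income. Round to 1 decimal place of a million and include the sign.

+€197.9 million

MPC = 1 − MPS = 1 − 0.52 = 0.48.
Expenditure multiplier = 1/(1 − c(1−t)) = 1/(1 − 0.48×0.72) = 1/0.6544 ≈ 1.528.
ΔG contributes k·ΔG = (+€249 million) / 0.6544 ≈ +€380.5 million.
ΔT of +€249 million changes first-round spending by −c·ΔT = −€119.52 million, contributing k·(−c·ΔT) = (−€119.52 million) / 0.6544 ≈ −€182.6 million.
Net ΔY = k(ΔG − c·ΔT) = (+€129.48 million) / 0.6544 ≈ +€197.9 million.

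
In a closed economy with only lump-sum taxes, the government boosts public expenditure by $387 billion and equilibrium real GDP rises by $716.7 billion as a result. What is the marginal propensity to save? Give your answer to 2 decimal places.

0.54

Implied spending multiplier k = ΔY/ΔG = 716.7/387 ≈ 1.8519.
Since k = 1/(1 − MPC), MPC = 1 − 1/k = 1 − ΔG/ΔY = 1 − 387/716.7 ≈ 0.46.
MPS = 1 − MPC = 0.54.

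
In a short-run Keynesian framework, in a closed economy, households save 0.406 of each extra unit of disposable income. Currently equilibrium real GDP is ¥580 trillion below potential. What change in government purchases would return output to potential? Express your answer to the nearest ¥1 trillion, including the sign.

+¥235 trillion

MPC = 1 − MPS = 1 − 0.406 = 0.594.
Spending multiplier = 1/(1 − MPC) = 1/(1 − 0.594) = 1/0.406 ≈ 2.463.
Need ΔY = +¥580 trillion, so ΔG = ΔY/k = (+¥580 trillion) × 0.406 ≈ +¥235 trillion.
The government should increase government purchases by ¥235 trillion.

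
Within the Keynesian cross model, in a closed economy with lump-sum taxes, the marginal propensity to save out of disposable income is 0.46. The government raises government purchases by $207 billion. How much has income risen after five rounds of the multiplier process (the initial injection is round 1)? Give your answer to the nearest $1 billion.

MPC = 1 − MPS = 1 − 0.46 = 0.54.
Round 1 adds ΔG = $207 billion; each later round is MPC = 0.54 times the previous.
After 5 rounds: 207 + 111.78 + 60.3612 + 32.595048 + 17.60132592 = ΔG·(1 − c^5)/(1 − c) = 207 × (1 − 0.0459165024)/0.46 ≈ $429 billion.

$429 billion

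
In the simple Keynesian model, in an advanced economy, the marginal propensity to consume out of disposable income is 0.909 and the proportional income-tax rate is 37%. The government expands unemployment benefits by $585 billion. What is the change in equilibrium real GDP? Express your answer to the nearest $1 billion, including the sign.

+$1,244 billion

The transfer change shifts disposable income by +$585 billion, so first-round consumption changes by c·ΔTR = 0.909 × (+$585 billion) = +$531.765 billion.
Expenditure multiplier = 1/(1 − c(1−t)) = 1/(1 − 0.909×0.63) = 1/0.42733 ≈ 2.34.
The transfer multiplier is c × k ≈ 2.127, so ΔY = k × (c·ΔTR) = (+$531.765 billion) / 0.42733 ≈ +$1,244 billion.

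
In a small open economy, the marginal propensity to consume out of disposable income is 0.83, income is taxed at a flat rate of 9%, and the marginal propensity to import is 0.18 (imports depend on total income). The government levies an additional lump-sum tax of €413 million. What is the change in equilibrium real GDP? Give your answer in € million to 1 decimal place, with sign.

−€807.1 million

A lump-sum tax change of +€413 million shifts disposable income by −€413 million; first-round consumption changes by −c × ΔT = −0.83 × (+€413 million) = −€342.79 million.
Expenditure multiplier = 1/(1 − c(1−t) + m) = 1/(1 − 0.83×0.91 + 0.18) = 1/0.4247 ≈ 2.355.
The tax multiplier is −c × k ≈ −1.954, so ΔY = k × (−c·ΔT) = (−€342.79 million) / 0.4247 ≈ −€807.1 million.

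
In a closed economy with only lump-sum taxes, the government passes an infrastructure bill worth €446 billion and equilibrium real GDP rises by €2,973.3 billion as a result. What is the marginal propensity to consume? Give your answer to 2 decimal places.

Implied spending multiplier k = ΔY/ΔG = 2,973.3/446 ≈ 6.6666.
Since k = 1/(1 − MPC), MPC = 1 − 1/k = 1 − ΔG/ΔY = 1 − 446/2,973.3 ≈ 0.85.

0.85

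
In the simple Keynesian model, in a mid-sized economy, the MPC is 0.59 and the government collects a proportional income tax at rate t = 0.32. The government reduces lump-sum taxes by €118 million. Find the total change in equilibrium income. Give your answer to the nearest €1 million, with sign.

A lump-sum tax change of −€118 million shifts disposable income by +€118 million; first-round consumption changes by −c × ΔT = −0.59 × (−€118 million) = +€69.62 million.
Expenditure multiplier = 1/(1 − c(1−t)) = 1/(1 − 0.59×0.68) = 1/0.5988 ≈ 1.67.
The tax multiplier is −c × k ≈ −0.985, so ΔY = k × (−c·ΔT) = (+€69.62 million) / 0.5988 ≈ +€116 million.

+€116 million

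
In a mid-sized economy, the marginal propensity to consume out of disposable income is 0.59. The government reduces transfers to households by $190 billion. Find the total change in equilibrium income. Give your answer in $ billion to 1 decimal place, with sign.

The transfer change shifts disposable income by −$190 billion, so first-round consumption changes by c·ΔTR = 0.59 × (−$190 billion) = −$112.1 billion.
Expenditure multiplier = 1/(1 − MPC) = 1/(1 − 0.59) = 1/0.41 ≈ 2.439.
The transfer multiplier is c × k ≈ 1.439, so ΔY = k × (c·ΔTR) = (−$112.1 billion) / 0.41 ≈ −$273.4 billion.

−$273.4 billion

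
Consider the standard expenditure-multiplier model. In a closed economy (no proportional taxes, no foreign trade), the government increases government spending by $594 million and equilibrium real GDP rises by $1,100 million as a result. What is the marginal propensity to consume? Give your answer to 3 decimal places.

Implied spending multiplier k = ΔY/ΔG = 1,100/594 ≈ 1.8519.
Since k = 1/(1 − MPC), MPC = 1 − 1/k = 1 − ΔG/ΔY = 1 − 594/1,100 = 0.460.

0.460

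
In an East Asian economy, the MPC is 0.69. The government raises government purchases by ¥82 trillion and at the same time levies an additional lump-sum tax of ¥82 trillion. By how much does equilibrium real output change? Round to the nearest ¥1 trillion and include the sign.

Expenditure multiplier = 1/(1 − MPC) = 1/(1 − 0.69) = 1/0.31 ≈ 3.226.
ΔG contributes k·ΔG = (+¥82 trillion) / 0.31 ≈ +¥264.5 trillion.
ΔT of +¥82 trillion changes first-round spending by −c·ΔT = −¥56.58 trillion, contributing k·(−c·ΔT) = (−¥56.58 trillion) / 0.31 ≈ −¥182.5 trillion.
With ΔG = ΔT and no other leakages, the balanced-budget multiplier is 1, so ΔY = ΔG = +¥82 trillion.

+¥82 trillion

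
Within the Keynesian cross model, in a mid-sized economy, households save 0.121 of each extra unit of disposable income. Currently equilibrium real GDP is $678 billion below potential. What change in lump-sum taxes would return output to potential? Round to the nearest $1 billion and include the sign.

MPC = 1 − MPS = 1 − 0.121 = 0.879.
Spending multiplier = 1/(1 − MPC) = 1/(1 − 0.879) = 1/0.121 ≈ 8.264.
Tax multiplier = −c·k = −0.879/0.121 ≈ −7.264. Need ΔY = +$678 billion, so ΔT = ΔY/(−c·k) = −(+$678 billion) × 0.121 / 0.879 ≈ −$93 billion.
The government should cut lump-sum taxes by $93 billion.

−$93 billion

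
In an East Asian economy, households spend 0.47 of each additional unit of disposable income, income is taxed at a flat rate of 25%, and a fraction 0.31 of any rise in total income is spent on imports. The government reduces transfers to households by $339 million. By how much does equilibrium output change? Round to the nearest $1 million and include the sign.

The transfer change shifts disposable income by −$339 million, so first-round consumption changes by c·ΔTR = 0.47 × (−$339 million) = −$159.33 million.
Expenditure multiplier = 1/(1 − c(1−t) + m) = 1/(1 − 0.47×0.75 + 0.31) = 1/0.9575 ≈ 1.044.
The transfer multiplier is c × k ≈ 0.491, so ΔY = k × (c·ΔTR) = (−$159.33 million) / 0.9575 ≈ −$166 million.

−$166 million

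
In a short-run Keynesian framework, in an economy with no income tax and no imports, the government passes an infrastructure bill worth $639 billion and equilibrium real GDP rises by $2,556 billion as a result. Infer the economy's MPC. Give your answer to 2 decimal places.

Implied spending multiplier k = ΔY/ΔG = 2,556/639 = 4.
Since k = 1/(1 − MPC), MPC = 1 − 1/k = 1 − ΔG/ΔY = 1 − 639/2,556 = 0.75.

0.75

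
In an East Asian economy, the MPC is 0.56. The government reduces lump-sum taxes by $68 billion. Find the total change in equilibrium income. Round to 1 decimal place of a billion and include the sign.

+$86.5 billion

A lump-sum tax change of −$68 billion shifts disposable income by +$68 billion; first-round consumption changes by −c × ΔT = −0.56 × (−$68 billion) = +$38.08 billion.
Expenditure multiplier = 1/(1 − MPC) = 1/(1 − 0.56) = 1/0.44 ≈ 2.273.
The tax multiplier is −c × k ≈ −1.273, so ΔY = k × (−c·ΔT) = (+$38.08 billion) / 0.44 ≈ +$86.5 billion.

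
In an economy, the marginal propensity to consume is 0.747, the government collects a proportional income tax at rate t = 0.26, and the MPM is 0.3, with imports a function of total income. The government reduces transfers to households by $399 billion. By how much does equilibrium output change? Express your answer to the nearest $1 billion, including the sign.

−$399 billion

The transfer change shifts disposable income by −$399 billion, so first-round consumption changes by c·ΔTR = 0.747 × (−$399 billion) = −$298.053 billion.
Expenditure multiplier = 1/(1 − c(1−t) + m) = 1/(1 − 0.747×0.74 + 0.3) = 1/0.74722 ≈ 1.338.
The transfer multiplier is c × k ≈ 1, so ΔY = k × (c·ΔTR) = (−$298.053 billion) / 0.74722 ≈ −$399 billion.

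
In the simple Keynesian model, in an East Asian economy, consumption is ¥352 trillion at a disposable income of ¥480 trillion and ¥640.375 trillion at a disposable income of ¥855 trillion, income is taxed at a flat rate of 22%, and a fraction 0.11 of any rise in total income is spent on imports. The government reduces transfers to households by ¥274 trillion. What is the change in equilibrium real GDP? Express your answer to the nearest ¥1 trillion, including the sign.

−¥413 trillion

MPC = ΔC/ΔYd = (640.375 − 352)/(855 − 480) = 288.375/375 = 0.769.
The transfer change shifts disposable income by −¥274 trillion, so first-round consumption changes by c·ΔTR = 0.769 × (−¥274 trillion) = −¥210.706 trillion.
Expenditure multiplier = 1/(1 − c(1−t) + m) = 1/(1 − 0.769×0.78 + 0.11) = 1/0.51018 ≈ 1.96.
The transfer multiplier is c × k ≈ 1.507, so ΔY = k × (c·ΔTR) = (−¥210.706 trillion) / 0.51018 ≈ −¥413 trillion.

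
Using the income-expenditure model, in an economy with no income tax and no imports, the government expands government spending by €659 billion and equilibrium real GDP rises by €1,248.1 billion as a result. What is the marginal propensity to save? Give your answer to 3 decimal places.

Implied spending multiplier k = ΔY/ΔG = 1,248.1/659 ≈ 1.8939.
Since k = 1/(1 − MPC), MPC = 1 − 1/k = 1 − ΔG/ΔY = 1 − 659/1,248.1 ≈ 0.472.
MPS = 1 − MPC = 0.528.

0.528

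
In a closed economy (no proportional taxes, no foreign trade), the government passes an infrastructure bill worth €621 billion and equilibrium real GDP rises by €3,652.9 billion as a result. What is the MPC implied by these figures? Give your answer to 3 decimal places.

Implied spending multiplier k = ΔY/ΔG = 3,652.9/621 ≈ 5.8823.
Since k = 1/(1 − MPC), MPC = 1 − 1/k = 1 − ΔG/ΔY = 1 − 621/3,652.9 ≈ 0.830.

0.830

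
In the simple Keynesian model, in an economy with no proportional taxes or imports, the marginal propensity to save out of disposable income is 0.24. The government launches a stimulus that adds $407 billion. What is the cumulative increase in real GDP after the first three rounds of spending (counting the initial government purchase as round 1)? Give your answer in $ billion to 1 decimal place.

MPC = 1 − MPS = 1 − 0.24 = 0.76.
Round 1 adds ΔG = $407 billion; each later round is MPC = 0.76 times the previous.
After 3 rounds: 407 + 309.32 + 235.0832 = ΔG·(1 − c^3)/(1 − c) = 407 × (1 − 0.438976)/0.24 ≈ $951.4 billion.

$951.4 billion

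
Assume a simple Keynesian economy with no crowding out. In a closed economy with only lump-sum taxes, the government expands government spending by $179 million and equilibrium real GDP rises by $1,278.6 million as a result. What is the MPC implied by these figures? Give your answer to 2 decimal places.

Implied spending multiplier k = ΔY/ΔG = 1,278.6/179 ≈ 7.143.
Since k = 1/(1 − MPC), MPC = 1 − 1/k = 1 − ΔG/ΔY = 1 − 179/1,278.6 ≈ 0.86.

0.86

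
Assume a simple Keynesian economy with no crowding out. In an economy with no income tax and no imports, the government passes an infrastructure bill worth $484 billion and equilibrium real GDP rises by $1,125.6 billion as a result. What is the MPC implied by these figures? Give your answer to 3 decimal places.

Implied spending multiplier k = ΔY/ΔG = 1,125.6/484 ≈ 2.3256.
Since k = 1/(1 − MPC), MPC = 1 − 1/k = 1 − ΔG/ΔY = 1 − 484/1,125.6 ≈ 0.570.

0.570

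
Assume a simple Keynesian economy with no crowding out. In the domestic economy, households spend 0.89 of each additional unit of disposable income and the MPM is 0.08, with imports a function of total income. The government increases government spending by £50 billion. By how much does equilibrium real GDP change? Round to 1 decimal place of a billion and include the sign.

+£263.2 billion

Expenditure multiplier = 1/(1 − c + m) = 1/(1 − 0.89 + 0.08) = 1/0.19 ≈ 5.263.
ΔY = k × ΔG = (+£50 billion) / 0.19 ≈ +£263.2 billion.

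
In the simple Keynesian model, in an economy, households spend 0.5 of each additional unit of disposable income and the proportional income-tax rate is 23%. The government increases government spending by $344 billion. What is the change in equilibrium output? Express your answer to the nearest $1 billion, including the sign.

Expenditure multiplier = 1/(1 − c(1−t)) = 1/(1 − 0.5×0.77) = 1/0.615 ≈ 1.626.
ΔY = k × ΔG = (+$344 billion) / 0.615 ≈ +$559 billion.

+$559 billion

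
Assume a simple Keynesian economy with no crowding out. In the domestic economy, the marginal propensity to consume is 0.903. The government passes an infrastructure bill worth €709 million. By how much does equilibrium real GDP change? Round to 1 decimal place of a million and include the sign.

+€7,309.3 million

Expenditure multiplier = 1/(1 − MPC) = 1/(1 − 0.903) = 1/0.097 ≈ 10.309.
ΔY = k × ΔG = (+€709 million) / 0.097 ≈ +€7,309.3 million.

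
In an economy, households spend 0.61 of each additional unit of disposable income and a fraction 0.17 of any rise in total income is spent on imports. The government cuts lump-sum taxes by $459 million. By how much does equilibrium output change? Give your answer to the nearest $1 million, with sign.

+$500 million

A lump-sum tax change of −$459 million shifts disposable income by +$459 million; first-round consumption changes by −c × ΔT = −0.61 × (−$459 million) = +$279.99 million.
Expenditure multiplier = 1/(1 − c + m) = 1/(1 − 0.61 + 0.17) = 1/0.56 ≈ 1.786.
The tax multiplier is −c × k ≈ −1.089, so ΔY = k × (−c·ΔT) = (+$279.99 million) / 0.56 ≈ +$500 million.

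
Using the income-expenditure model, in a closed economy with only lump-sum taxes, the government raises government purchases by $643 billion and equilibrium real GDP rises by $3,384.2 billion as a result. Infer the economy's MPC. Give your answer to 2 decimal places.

0.81

Implied spending multiplier k = ΔY/ΔG = 3,384.2/643 ≈ 5.2631.
Since k = 1/(1 − MPC), MPC = 1 − 1/k = 1 − ΔG/ΔY = 1 − 643/3,384.2 ≈ 0.81.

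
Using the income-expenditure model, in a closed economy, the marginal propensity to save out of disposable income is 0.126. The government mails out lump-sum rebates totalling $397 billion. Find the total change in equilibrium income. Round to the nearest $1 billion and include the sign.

+$2,754 billion

MPC = 1 − MPS = 1 − 0.126 = 0.874.
A lump-sum tax change of −$397 billion shifts disposable income by +$397 billion; first-round consumption changes by −c × ΔT = −0.874 × (−$397 billion) = +$346.978 billion.
Expenditure multiplier = 1/(1 − MPC) = 1/(1 − 0.874) = 1/0.126 ≈ 7.937.
The tax multiplier is −c × k ≈ −6.937, so ΔY = k × (−c·ΔT) = (+$346.978 billion) / 0.126 ≈ +$2,754 billion.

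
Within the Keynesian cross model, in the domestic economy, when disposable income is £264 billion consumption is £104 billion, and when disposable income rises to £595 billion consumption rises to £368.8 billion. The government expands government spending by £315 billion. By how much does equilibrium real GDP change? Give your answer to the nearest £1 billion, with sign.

MPC = ΔC/ΔYd = (368.8 − 104)/(595 − 264) = 264.8/331 = 0.8.
Spending multiplier = 1/(1 − MPC) = 1/(1 − 0.8) = 1/0.2 = 5.
ΔY = k × ΔG = (+£315 billion) / 0.2 = +£1,575 billion.

+£1,575 billion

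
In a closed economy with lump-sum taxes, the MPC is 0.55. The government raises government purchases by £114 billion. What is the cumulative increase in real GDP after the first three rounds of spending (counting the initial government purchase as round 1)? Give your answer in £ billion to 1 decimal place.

Round 1 adds ΔG = £114 billion; each later round is MPC = 0.55 times the previous.
After 3 rounds: 114 + 62.7 + 34.485 = ΔG·(1 − c^3)/(1 − c) = 114 × (1 − 0.166375)/0.45 ≈ £211.2 billion.

£211.2 billion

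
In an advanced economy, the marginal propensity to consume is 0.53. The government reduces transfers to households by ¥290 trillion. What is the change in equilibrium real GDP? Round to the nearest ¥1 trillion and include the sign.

The transfer change shifts disposable income by −¥290 trillion, so first-round consumption changes by c·ΔTR = 0.53 × (−¥290 trillion) = −¥153.7 trillion.
Expenditure multiplier = 1/(1 − MPC) = 1/(1 − 0.53) = 1/0.47 ≈ 2.128.
The transfer multiplier is c × k ≈ 1.128, so ΔY = k × (c·ΔTR) = (−¥153.7 trillion) / 0.47 ≈ −¥327 trillion.

−¥327 trillion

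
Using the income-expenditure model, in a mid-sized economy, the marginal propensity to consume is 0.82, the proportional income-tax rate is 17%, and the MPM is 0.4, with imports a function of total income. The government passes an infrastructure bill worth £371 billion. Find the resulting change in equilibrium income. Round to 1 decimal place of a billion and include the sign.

+£515.7 billion

Government-spending multiplier = 1/(1 − c(1−t) + m) = 1/(1 − 0.82×0.83 + 0.4) = 1/0.7194 ≈ 1.39.
ΔY = k × ΔG = (+£371 billion) / 0.7194 ≈ +£515.7 billion.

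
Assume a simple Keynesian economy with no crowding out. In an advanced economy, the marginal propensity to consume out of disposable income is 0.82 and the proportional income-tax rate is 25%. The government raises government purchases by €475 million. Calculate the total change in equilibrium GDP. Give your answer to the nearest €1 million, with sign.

+€1,234 million

Government-spending multiplier = 1/(1 − c(1−t)) = 1/(1 − 0.82×0.75) = 1/0.385 ≈ 2.597.
ΔY = k × ΔG = (+€475 million) / 0.385 ≈ +€1,234 million.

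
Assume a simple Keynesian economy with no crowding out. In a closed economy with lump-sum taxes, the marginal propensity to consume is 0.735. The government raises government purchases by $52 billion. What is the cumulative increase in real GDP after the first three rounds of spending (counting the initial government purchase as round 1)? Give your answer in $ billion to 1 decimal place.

$118.3 billion

Round 1 adds ΔG = $52 billion; each later round is MPC = 0.735 times the previous.
After 3 rounds: 52 + 38.22 + 28.0917 = ΔG·(1 − c^3)/(1 − c) = 52 × (1 − 0.397065375)/0.265 ≈ $118.3 billion.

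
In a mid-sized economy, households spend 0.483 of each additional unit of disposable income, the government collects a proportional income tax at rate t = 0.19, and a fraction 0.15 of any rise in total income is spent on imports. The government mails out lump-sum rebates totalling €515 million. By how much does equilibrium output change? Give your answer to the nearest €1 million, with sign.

A lump-sum tax change of −€515 million shifts disposable income by +€515 million; first-round consumption changes by −c × ΔT = −0.483 × (−€515 million) = +€248.745 million.
Expenditure multiplier = 1/(1 − c(1−t) + m) = 1/(1 − 0.483×0.81 + 0.15) = 1/0.75877 ≈ 1.318.
The tax multiplier is −c × k ≈ −0.637, so ΔY = k × (−c·ΔT) = (+€248.745 million) / 0.75877 ≈ +€328 million.

+€328 million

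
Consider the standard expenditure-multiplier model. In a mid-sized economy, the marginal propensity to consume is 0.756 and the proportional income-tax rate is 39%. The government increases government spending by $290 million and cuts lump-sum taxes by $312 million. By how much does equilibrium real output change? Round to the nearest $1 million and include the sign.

+$976 million

Expenditure multiplier = 1/(1 − c(1−t)) = 1/(1 − 0.756×0.61) = 1/0.53884 ≈ 1.856.
ΔG contributes k·ΔG = (+$290 million) / 0.53884 ≈ +$538.2 million.
ΔT of −$312 million changes first-round spending by −c·ΔT = +$235.872 million, contributing k·(−c·ΔT) = (+$235.872 million) / 0.53884 ≈ +$437.7 million.
Net ΔY = k(ΔG − c·ΔT) = (+$525.872 million) / 0.53884 ≈ +$976 million.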